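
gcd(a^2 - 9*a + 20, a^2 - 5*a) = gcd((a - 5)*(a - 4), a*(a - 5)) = a - 5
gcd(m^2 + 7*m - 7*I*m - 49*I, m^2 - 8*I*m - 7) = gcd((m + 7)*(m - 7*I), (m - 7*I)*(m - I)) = m - 7*I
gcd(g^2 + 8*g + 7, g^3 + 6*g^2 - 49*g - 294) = g + 7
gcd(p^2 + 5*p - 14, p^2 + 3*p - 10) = p - 2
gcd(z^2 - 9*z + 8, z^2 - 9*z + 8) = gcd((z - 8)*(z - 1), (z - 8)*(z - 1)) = z^2 - 9*z + 8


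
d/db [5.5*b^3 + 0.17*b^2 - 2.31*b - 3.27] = 16.5*b^2 + 0.34*b - 2.31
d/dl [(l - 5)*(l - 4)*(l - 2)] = 3*l^2 - 22*l + 38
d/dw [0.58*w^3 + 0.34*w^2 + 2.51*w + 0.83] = 1.74*w^2 + 0.68*w + 2.51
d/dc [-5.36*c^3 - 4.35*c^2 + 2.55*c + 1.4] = -16.08*c^2 - 8.7*c + 2.55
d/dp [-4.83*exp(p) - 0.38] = -4.83*exp(p)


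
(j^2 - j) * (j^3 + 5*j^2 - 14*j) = j^5 + 4*j^4 - 19*j^3 + 14*j^2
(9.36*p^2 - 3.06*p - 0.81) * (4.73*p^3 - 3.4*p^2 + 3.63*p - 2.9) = 44.2728*p^5 - 46.2978*p^4 + 40.5495*p^3 - 35.4978*p^2 + 5.9337*p + 2.349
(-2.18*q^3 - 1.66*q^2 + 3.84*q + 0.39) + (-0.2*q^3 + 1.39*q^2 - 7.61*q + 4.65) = -2.38*q^3 - 0.27*q^2 - 3.77*q + 5.04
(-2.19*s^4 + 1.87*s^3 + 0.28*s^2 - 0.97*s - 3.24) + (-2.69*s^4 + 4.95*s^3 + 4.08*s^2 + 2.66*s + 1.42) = -4.88*s^4 + 6.82*s^3 + 4.36*s^2 + 1.69*s - 1.82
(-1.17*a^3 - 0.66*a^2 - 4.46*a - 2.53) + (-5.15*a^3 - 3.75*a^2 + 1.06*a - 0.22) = -6.32*a^3 - 4.41*a^2 - 3.4*a - 2.75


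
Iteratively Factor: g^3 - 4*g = (g + 2)*(g^2 - 2*g) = (g - 2)*(g + 2)*(g)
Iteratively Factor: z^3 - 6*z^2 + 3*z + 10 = (z + 1)*(z^2 - 7*z + 10) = (z - 2)*(z + 1)*(z - 5)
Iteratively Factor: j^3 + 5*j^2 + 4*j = (j + 1)*(j^2 + 4*j) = j*(j + 1)*(j + 4)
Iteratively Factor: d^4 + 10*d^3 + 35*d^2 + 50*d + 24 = (d + 4)*(d^3 + 6*d^2 + 11*d + 6) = (d + 2)*(d + 4)*(d^2 + 4*d + 3) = (d + 1)*(d + 2)*(d + 4)*(d + 3)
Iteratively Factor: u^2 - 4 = (u + 2)*(u - 2)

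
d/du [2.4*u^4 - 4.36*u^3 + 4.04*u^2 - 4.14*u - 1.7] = 9.6*u^3 - 13.08*u^2 + 8.08*u - 4.14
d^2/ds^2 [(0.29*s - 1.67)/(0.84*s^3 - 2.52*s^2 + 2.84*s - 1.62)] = (1.227744*s^5 - 17.823456*s^4 + 58.86048*s^3 - 82.799136*s^2 + 50.972544*s - 10.635424)/(0.592704*s^9 - 5.334336*s^8 + 22.01472*s^7 - 55.502496*s^6 + 95.006016*s^5 - 115.026912*s^4 + 99.083888*s^3 - 59.03928*s^2 + 22.359888*s - 4.251528)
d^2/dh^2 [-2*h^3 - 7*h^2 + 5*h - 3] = -12*h - 14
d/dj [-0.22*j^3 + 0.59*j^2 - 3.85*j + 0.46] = -0.66*j^2 + 1.18*j - 3.85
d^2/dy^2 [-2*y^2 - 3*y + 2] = -4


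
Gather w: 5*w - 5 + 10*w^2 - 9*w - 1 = 10*w^2 - 4*w - 6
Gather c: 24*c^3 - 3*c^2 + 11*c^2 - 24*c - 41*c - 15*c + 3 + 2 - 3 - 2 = 24*c^3 + 8*c^2 - 80*c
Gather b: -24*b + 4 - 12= -24*b - 8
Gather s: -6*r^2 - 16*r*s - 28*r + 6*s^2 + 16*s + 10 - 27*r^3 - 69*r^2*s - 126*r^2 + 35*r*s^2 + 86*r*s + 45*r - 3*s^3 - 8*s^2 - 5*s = -27*r^3 - 132*r^2 + 17*r - 3*s^3 + s^2*(35*r - 2) + s*(-69*r^2 + 70*r + 11) + 10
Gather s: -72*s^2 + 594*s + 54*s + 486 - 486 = -72*s^2 + 648*s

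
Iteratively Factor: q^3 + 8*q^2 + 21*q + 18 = (q + 2)*(q^2 + 6*q + 9) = (q + 2)*(q + 3)*(q + 3)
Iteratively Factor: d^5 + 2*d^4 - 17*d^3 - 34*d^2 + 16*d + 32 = (d + 2)*(d^4 - 17*d^2 + 16) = (d + 1)*(d + 2)*(d^3 - d^2 - 16*d + 16) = (d + 1)*(d + 2)*(d + 4)*(d^2 - 5*d + 4) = (d - 1)*(d + 1)*(d + 2)*(d + 4)*(d - 4)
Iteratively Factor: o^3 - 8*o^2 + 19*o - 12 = (o - 3)*(o^2 - 5*o + 4) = (o - 3)*(o - 1)*(o - 4)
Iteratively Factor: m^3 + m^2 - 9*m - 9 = (m - 3)*(m^2 + 4*m + 3) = (m - 3)*(m + 3)*(m + 1)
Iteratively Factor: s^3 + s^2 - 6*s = (s - 2)*(s^2 + 3*s) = s*(s - 2)*(s + 3)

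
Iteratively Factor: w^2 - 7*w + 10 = (w - 5)*(w - 2)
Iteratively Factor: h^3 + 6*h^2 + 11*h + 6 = (h + 2)*(h^2 + 4*h + 3) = (h + 2)*(h + 3)*(h + 1)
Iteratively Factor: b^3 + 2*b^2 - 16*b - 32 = (b + 2)*(b^2 - 16) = (b - 4)*(b + 2)*(b + 4)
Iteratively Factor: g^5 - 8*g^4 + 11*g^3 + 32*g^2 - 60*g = (g - 3)*(g^4 - 5*g^3 - 4*g^2 + 20*g) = g*(g - 3)*(g^3 - 5*g^2 - 4*g + 20) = g*(g - 3)*(g + 2)*(g^2 - 7*g + 10) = g*(g - 5)*(g - 3)*(g + 2)*(g - 2)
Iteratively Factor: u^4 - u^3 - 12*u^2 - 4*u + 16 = (u + 2)*(u^3 - 3*u^2 - 6*u + 8) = (u - 1)*(u + 2)*(u^2 - 2*u - 8) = (u - 1)*(u + 2)^2*(u - 4)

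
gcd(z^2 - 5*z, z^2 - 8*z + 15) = z - 5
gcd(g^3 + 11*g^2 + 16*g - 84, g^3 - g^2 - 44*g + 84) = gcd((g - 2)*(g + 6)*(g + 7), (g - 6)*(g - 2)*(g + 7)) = g^2 + 5*g - 14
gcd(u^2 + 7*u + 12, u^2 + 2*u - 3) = u + 3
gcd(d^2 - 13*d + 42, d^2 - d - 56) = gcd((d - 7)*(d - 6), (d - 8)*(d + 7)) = 1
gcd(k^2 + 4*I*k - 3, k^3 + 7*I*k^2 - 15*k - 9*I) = k^2 + 4*I*k - 3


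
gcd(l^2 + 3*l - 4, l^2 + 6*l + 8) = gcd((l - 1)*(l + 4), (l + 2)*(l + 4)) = l + 4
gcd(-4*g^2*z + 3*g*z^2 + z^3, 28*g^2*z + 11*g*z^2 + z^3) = 4*g*z + z^2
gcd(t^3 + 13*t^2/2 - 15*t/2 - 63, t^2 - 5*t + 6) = t - 3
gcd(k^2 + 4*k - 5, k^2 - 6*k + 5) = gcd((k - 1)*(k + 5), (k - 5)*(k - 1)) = k - 1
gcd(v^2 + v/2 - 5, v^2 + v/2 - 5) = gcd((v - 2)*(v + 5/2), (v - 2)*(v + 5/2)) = v^2 + v/2 - 5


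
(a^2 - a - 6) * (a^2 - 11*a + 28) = a^4 - 12*a^3 + 33*a^2 + 38*a - 168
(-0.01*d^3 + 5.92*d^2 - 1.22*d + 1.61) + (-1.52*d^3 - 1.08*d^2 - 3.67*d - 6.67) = -1.53*d^3 + 4.84*d^2 - 4.89*d - 5.06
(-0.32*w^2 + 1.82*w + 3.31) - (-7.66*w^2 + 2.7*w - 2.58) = 7.34*w^2 - 0.88*w + 5.89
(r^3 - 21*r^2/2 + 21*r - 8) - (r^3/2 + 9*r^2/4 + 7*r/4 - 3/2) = r^3/2 - 51*r^2/4 + 77*r/4 - 13/2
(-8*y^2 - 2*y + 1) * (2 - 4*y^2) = 32*y^4 + 8*y^3 - 20*y^2 - 4*y + 2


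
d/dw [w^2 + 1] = 2*w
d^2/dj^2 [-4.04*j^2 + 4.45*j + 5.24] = -8.08000000000000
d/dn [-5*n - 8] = -5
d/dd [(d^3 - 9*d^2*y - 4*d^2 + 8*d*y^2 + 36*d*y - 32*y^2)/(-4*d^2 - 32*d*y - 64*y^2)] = (-d^3 - 12*d^2*y + 80*d*y^2 + 68*d*y - 32*y^3 - 208*y^2)/(4*(d^3 + 12*d^2*y + 48*d*y^2 + 64*y^3))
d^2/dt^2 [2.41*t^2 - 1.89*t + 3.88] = 4.82000000000000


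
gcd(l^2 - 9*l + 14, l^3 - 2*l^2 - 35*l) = l - 7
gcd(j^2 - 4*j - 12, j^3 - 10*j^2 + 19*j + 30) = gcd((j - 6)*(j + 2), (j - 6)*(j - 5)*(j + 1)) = j - 6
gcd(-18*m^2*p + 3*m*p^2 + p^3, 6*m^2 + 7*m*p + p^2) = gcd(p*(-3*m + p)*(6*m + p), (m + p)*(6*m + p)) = 6*m + p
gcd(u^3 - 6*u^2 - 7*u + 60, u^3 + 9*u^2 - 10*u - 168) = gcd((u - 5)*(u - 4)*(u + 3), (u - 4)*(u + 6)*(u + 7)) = u - 4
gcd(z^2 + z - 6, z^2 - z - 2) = z - 2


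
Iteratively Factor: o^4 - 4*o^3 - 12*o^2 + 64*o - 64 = (o - 2)*(o^3 - 2*o^2 - 16*o + 32) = (o - 4)*(o - 2)*(o^2 + 2*o - 8) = (o - 4)*(o - 2)*(o + 4)*(o - 2)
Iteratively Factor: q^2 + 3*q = (q)*(q + 3)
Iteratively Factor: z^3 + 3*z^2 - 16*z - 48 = (z - 4)*(z^2 + 7*z + 12) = (z - 4)*(z + 3)*(z + 4)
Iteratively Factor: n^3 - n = (n)*(n^2 - 1) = n*(n + 1)*(n - 1)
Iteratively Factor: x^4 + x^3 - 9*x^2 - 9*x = (x + 1)*(x^3 - 9*x) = (x + 1)*(x + 3)*(x^2 - 3*x) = (x - 3)*(x + 1)*(x + 3)*(x)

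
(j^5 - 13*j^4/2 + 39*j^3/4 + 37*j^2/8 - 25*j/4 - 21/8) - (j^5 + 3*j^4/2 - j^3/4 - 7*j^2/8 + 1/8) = -8*j^4 + 10*j^3 + 11*j^2/2 - 25*j/4 - 11/4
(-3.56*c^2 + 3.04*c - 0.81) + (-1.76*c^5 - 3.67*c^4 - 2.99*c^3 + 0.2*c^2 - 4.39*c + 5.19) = -1.76*c^5 - 3.67*c^4 - 2.99*c^3 - 3.36*c^2 - 1.35*c + 4.38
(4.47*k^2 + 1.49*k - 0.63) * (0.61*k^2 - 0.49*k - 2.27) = 2.7267*k^4 - 1.2814*k^3 - 11.2613*k^2 - 3.0736*k + 1.4301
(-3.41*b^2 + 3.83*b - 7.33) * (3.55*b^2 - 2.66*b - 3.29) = -12.1055*b^4 + 22.6671*b^3 - 24.9904*b^2 + 6.8971*b + 24.1157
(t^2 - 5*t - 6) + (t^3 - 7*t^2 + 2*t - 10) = t^3 - 6*t^2 - 3*t - 16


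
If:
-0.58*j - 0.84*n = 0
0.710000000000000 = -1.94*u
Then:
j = -1.44827586206897*n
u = -0.37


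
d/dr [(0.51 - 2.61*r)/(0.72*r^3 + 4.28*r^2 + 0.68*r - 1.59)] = (3.7584*r^3 + 10.0692*r^2 - 4.3656*r + 3.8031)/(0.5184*r^6 + 6.1632*r^5 + 19.2976*r^4 + 3.5312*r^3 - 13.148*r^2 - 2.1624*r + 2.5281)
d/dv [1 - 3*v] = -3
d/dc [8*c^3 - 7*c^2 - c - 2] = 24*c^2 - 14*c - 1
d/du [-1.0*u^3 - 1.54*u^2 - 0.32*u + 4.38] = -3.0*u^2 - 3.08*u - 0.32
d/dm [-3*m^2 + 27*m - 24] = 27 - 6*m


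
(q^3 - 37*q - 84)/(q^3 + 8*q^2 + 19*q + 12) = (q - 7)/(q + 1)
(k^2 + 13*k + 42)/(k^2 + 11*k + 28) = (k + 6)/(k + 4)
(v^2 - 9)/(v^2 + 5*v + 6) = (v - 3)/(v + 2)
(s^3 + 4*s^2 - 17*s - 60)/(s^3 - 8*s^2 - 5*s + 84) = (s + 5)/(s - 7)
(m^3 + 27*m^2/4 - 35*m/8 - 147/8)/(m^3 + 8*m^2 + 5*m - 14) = (m^2 - m/4 - 21/8)/(m^2 + m - 2)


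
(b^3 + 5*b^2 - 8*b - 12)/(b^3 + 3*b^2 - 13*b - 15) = (b^2 + 4*b - 12)/(b^2 + 2*b - 15)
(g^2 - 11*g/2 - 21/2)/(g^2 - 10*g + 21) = (g + 3/2)/(g - 3)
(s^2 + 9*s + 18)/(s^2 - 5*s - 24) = (s + 6)/(s - 8)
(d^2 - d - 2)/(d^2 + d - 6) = (d + 1)/(d + 3)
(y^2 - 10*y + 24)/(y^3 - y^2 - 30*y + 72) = (y - 6)/(y^2 + 3*y - 18)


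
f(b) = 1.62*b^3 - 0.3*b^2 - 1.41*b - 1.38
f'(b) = 4.86*b^2 - 0.6*b - 1.41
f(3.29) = 48.42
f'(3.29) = 49.22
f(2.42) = 16.41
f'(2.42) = 25.60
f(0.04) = -1.44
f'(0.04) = -1.43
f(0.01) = -1.39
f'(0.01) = -1.42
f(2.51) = 18.81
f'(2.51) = 27.70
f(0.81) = -1.86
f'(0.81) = 1.29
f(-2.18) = -16.52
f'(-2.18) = 22.99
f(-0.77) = -1.21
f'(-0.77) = 1.93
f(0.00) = -1.38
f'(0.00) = -1.41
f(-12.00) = -2827.02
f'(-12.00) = 705.63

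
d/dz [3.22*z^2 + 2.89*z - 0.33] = 6.44*z + 2.89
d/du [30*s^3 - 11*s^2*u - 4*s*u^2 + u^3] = -11*s^2 - 8*s*u + 3*u^2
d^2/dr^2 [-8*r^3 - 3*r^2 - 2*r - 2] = -48*r - 6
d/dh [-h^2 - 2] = -2*h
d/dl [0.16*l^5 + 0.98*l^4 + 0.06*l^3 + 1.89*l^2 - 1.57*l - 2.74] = 0.8*l^4 + 3.92*l^3 + 0.18*l^2 + 3.78*l - 1.57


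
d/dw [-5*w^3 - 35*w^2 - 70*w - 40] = -15*w^2 - 70*w - 70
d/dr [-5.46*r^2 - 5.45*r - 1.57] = -10.92*r - 5.45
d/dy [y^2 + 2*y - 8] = 2*y + 2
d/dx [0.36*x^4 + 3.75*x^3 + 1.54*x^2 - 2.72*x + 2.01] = 1.44*x^3 + 11.25*x^2 + 3.08*x - 2.72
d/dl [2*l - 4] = 2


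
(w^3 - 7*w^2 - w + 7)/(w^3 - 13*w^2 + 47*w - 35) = (w + 1)/(w - 5)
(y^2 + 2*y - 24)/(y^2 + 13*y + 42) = (y - 4)/(y + 7)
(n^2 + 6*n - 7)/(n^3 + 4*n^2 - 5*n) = (n + 7)/(n*(n + 5))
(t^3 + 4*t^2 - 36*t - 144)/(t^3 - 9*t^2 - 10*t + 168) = (t + 6)/(t - 7)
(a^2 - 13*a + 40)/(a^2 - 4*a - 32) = (a - 5)/(a + 4)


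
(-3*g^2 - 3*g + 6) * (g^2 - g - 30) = -3*g^4 + 99*g^2 + 84*g - 180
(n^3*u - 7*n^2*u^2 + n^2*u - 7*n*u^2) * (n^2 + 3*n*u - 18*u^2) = n^5*u - 4*n^4*u^2 + n^4*u - 39*n^3*u^3 - 4*n^3*u^2 + 126*n^2*u^4 - 39*n^2*u^3 + 126*n*u^4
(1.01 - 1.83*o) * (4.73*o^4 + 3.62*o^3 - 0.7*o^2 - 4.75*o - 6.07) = -8.6559*o^5 - 1.8473*o^4 + 4.9372*o^3 + 7.9855*o^2 + 6.3106*o - 6.1307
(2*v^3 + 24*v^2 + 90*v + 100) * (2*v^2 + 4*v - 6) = 4*v^5 + 56*v^4 + 264*v^3 + 416*v^2 - 140*v - 600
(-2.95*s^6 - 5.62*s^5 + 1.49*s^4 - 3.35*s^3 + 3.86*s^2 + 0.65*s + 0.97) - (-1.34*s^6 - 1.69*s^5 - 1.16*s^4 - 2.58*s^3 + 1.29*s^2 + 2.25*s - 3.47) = -1.61*s^6 - 3.93*s^5 + 2.65*s^4 - 0.77*s^3 + 2.57*s^2 - 1.6*s + 4.44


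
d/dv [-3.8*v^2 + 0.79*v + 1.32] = 0.79 - 7.6*v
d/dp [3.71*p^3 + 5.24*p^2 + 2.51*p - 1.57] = 11.13*p^2 + 10.48*p + 2.51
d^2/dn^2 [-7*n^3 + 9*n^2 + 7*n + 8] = 18 - 42*n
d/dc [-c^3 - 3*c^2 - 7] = 3*c*(-c - 2)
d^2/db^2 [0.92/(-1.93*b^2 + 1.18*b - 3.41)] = (6.853816*b^2 - 4.190416*b - 0.92*(3.86*b - 1.18)*(7.72*b - 2.36) + 12.109592)/(1.93*b^2 - 1.18*b + 3.41)^3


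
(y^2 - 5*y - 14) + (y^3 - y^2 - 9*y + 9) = y^3 - 14*y - 5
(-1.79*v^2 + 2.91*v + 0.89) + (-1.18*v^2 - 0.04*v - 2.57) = -2.97*v^2 + 2.87*v - 1.68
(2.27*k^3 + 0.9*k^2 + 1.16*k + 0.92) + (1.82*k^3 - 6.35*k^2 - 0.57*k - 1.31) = 4.09*k^3 - 5.45*k^2 + 0.59*k - 0.39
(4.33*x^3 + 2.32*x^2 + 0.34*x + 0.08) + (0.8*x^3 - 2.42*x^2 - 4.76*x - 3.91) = 5.13*x^3 - 0.1*x^2 - 4.42*x - 3.83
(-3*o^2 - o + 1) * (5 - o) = 3*o^3 - 14*o^2 - 6*o + 5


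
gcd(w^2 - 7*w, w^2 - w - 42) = w - 7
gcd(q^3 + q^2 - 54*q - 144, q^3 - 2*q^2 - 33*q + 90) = q + 6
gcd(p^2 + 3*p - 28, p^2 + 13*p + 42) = p + 7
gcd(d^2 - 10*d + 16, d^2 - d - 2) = d - 2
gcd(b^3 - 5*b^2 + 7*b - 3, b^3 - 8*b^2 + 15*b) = b - 3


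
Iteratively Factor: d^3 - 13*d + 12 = (d - 1)*(d^2 + d - 12) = (d - 3)*(d - 1)*(d + 4)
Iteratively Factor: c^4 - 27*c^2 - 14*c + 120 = (c - 2)*(c^3 + 2*c^2 - 23*c - 60) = (c - 5)*(c - 2)*(c^2 + 7*c + 12) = (c - 5)*(c - 2)*(c + 4)*(c + 3)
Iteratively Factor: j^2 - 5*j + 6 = (j - 3)*(j - 2)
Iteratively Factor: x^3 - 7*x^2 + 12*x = (x - 4)*(x^2 - 3*x) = x*(x - 4)*(x - 3)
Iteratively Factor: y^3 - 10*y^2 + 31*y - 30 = (y - 3)*(y^2 - 7*y + 10) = (y - 3)*(y - 2)*(y - 5)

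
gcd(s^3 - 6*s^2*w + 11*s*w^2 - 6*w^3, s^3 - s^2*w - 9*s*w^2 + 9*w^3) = s^2 - 4*s*w + 3*w^2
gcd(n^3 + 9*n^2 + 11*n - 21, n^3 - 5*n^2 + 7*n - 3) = n - 1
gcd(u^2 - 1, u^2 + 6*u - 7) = u - 1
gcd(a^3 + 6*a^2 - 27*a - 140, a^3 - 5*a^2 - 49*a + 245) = a^2 + 2*a - 35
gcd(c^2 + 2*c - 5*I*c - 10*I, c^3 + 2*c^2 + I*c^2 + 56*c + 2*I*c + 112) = c + 2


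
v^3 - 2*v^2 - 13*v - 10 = (v - 5)*(v + 1)*(v + 2)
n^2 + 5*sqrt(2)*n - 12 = (n - sqrt(2))*(n + 6*sqrt(2))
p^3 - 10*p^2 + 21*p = p*(p - 7)*(p - 3)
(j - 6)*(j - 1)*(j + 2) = j^3 - 5*j^2 - 8*j + 12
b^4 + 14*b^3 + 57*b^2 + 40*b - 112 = (b - 1)*(b + 4)^2*(b + 7)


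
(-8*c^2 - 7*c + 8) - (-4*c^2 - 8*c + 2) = -4*c^2 + c + 6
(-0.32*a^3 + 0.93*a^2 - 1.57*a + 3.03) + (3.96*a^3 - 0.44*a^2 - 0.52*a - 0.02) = 3.64*a^3 + 0.49*a^2 - 2.09*a + 3.01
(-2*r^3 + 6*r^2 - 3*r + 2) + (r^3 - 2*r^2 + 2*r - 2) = -r^3 + 4*r^2 - r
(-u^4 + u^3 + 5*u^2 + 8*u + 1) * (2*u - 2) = -2*u^5 + 4*u^4 + 8*u^3 + 6*u^2 - 14*u - 2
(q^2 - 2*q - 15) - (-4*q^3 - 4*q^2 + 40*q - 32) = 4*q^3 + 5*q^2 - 42*q + 17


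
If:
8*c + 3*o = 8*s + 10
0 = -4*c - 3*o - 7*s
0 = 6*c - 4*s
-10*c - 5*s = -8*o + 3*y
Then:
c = -20/37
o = 290/111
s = -30/37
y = 3370/333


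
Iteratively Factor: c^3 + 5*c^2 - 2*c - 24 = (c - 2)*(c^2 + 7*c + 12) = (c - 2)*(c + 3)*(c + 4)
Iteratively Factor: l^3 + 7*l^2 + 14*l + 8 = (l + 4)*(l^2 + 3*l + 2) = (l + 1)*(l + 4)*(l + 2)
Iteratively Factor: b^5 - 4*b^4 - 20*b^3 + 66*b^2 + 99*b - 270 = (b + 3)*(b^4 - 7*b^3 + b^2 + 63*b - 90) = (b - 3)*(b + 3)*(b^3 - 4*b^2 - 11*b + 30) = (b - 3)*(b + 3)^2*(b^2 - 7*b + 10) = (b - 5)*(b - 3)*(b + 3)^2*(b - 2)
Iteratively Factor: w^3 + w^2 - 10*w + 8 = (w - 1)*(w^2 + 2*w - 8) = (w - 2)*(w - 1)*(w + 4)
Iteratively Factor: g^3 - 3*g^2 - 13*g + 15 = (g - 5)*(g^2 + 2*g - 3) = (g - 5)*(g + 3)*(g - 1)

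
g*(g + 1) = g^2 + g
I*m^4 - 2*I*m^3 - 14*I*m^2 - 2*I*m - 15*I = (m - 5)*(m + 3)*(m + I)*(I*m + 1)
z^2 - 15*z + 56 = (z - 8)*(z - 7)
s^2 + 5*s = s*(s + 5)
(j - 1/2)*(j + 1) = j^2 + j/2 - 1/2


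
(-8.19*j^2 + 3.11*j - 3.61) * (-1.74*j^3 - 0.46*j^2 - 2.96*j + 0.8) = 14.2506*j^5 - 1.644*j^4 + 29.0932*j^3 - 14.097*j^2 + 13.1736*j - 2.888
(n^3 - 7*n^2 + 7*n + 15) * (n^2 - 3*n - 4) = n^5 - 10*n^4 + 24*n^3 + 22*n^2 - 73*n - 60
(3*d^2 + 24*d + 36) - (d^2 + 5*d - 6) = 2*d^2 + 19*d + 42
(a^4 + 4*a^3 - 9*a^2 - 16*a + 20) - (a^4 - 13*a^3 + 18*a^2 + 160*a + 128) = 17*a^3 - 27*a^2 - 176*a - 108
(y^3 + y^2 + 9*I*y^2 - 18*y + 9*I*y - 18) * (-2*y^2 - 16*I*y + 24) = -2*y^5 - 2*y^4 - 34*I*y^4 + 204*y^3 - 34*I*y^3 + 204*y^2 + 504*I*y^2 - 432*y + 504*I*y - 432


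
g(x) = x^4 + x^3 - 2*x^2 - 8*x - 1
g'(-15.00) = -12773.00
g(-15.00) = 46919.00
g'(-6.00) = -740.00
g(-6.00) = 1055.00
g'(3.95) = 269.53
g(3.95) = 241.26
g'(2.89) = 102.05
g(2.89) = 53.07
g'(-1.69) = -11.98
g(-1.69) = 10.14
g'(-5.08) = -434.65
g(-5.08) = 522.90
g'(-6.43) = -921.64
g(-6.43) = 1411.30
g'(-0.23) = -6.97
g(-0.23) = 0.72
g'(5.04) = 560.14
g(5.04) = 681.14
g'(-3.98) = -196.74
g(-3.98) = 187.03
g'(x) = 4*x^3 + 3*x^2 - 4*x - 8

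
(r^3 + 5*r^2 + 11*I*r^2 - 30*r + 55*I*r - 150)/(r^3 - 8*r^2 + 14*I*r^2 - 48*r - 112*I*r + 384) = (r^2 + 5*r*(1 + I) + 25*I)/(r^2 + 8*r*(-1 + I) - 64*I)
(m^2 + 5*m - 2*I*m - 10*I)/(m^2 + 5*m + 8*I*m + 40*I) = (m - 2*I)/(m + 8*I)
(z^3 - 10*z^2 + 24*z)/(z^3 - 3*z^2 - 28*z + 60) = z*(z - 4)/(z^2 + 3*z - 10)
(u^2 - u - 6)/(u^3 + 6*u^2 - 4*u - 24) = (u - 3)/(u^2 + 4*u - 12)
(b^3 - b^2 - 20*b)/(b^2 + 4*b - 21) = b*(b^2 - b - 20)/(b^2 + 4*b - 21)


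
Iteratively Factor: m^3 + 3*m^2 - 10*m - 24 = (m + 4)*(m^2 - m - 6) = (m + 2)*(m + 4)*(m - 3)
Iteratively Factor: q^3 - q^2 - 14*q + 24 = (q - 2)*(q^2 + q - 12) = (q - 2)*(q + 4)*(q - 3)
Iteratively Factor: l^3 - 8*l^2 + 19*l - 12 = (l - 3)*(l^2 - 5*l + 4) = (l - 3)*(l - 1)*(l - 4)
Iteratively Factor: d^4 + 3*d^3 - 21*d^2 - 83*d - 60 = (d + 4)*(d^3 - d^2 - 17*d - 15) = (d + 3)*(d + 4)*(d^2 - 4*d - 5) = (d + 1)*(d + 3)*(d + 4)*(d - 5)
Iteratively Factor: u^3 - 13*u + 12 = (u + 4)*(u^2 - 4*u + 3) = (u - 1)*(u + 4)*(u - 3)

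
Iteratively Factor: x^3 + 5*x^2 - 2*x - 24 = (x + 4)*(x^2 + x - 6) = (x - 2)*(x + 4)*(x + 3)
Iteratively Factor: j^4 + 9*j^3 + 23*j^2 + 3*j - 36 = (j + 3)*(j^3 + 6*j^2 + 5*j - 12) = (j - 1)*(j + 3)*(j^2 + 7*j + 12) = (j - 1)*(j + 3)^2*(j + 4)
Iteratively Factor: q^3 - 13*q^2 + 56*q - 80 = (q - 4)*(q^2 - 9*q + 20) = (q - 4)^2*(q - 5)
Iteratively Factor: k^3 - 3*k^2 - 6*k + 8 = (k - 4)*(k^2 + k - 2) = (k - 4)*(k - 1)*(k + 2)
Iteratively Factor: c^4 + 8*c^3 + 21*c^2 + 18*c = (c + 2)*(c^3 + 6*c^2 + 9*c) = (c + 2)*(c + 3)*(c^2 + 3*c) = c*(c + 2)*(c + 3)*(c + 3)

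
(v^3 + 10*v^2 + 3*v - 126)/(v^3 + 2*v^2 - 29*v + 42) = (v + 6)/(v - 2)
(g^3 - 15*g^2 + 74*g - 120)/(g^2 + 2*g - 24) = (g^2 - 11*g + 30)/(g + 6)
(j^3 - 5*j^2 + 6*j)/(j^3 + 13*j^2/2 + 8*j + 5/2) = 2*j*(j^2 - 5*j + 6)/(2*j^3 + 13*j^2 + 16*j + 5)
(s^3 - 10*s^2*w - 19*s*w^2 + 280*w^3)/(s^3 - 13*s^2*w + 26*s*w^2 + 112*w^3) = (s + 5*w)/(s + 2*w)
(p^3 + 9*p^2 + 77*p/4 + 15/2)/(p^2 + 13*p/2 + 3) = p + 5/2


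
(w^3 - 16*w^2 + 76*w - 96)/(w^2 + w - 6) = (w^2 - 14*w + 48)/(w + 3)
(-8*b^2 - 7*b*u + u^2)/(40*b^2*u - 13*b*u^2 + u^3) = (b + u)/(u*(-5*b + u))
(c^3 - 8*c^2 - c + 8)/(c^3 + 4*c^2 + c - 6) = (c^2 - 7*c - 8)/(c^2 + 5*c + 6)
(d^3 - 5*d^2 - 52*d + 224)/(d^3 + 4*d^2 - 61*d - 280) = (d - 4)/(d + 5)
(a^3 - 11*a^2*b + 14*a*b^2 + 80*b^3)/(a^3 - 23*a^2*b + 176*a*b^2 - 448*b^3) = (a^2 - 3*a*b - 10*b^2)/(a^2 - 15*a*b + 56*b^2)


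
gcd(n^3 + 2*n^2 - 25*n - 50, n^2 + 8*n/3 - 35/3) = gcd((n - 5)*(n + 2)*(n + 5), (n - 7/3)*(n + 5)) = n + 5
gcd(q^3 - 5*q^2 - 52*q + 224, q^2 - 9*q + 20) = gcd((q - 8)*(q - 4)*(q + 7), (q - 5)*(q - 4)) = q - 4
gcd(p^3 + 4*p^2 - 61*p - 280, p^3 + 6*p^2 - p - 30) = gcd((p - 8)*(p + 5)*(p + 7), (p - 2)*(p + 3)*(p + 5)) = p + 5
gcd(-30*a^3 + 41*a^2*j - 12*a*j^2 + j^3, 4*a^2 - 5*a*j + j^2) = a - j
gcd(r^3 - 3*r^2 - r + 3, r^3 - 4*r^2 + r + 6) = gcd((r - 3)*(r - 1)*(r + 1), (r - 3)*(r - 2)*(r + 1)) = r^2 - 2*r - 3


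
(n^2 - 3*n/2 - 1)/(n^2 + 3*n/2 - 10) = (2*n^2 - 3*n - 2)/(2*n^2 + 3*n - 20)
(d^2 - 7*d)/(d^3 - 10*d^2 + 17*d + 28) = d/(d^2 - 3*d - 4)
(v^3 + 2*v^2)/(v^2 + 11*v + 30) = v^2*(v + 2)/(v^2 + 11*v + 30)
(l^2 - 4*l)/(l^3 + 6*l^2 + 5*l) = (l - 4)/(l^2 + 6*l + 5)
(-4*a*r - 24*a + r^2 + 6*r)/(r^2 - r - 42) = (-4*a + r)/(r - 7)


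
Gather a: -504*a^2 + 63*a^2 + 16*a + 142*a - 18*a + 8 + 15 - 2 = -441*a^2 + 140*a + 21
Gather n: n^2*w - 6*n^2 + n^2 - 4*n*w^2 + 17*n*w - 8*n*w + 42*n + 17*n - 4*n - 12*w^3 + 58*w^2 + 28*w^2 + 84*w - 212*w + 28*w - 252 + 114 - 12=n^2*(w - 5) + n*(-4*w^2 + 9*w + 55) - 12*w^3 + 86*w^2 - 100*w - 150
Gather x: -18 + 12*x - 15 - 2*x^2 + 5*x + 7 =-2*x^2 + 17*x - 26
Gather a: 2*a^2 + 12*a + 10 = 2*a^2 + 12*a + 10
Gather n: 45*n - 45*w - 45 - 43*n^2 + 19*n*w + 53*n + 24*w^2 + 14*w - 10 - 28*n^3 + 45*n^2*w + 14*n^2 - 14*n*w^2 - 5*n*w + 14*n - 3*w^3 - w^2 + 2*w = -28*n^3 + n^2*(45*w - 29) + n*(-14*w^2 + 14*w + 112) - 3*w^3 + 23*w^2 - 29*w - 55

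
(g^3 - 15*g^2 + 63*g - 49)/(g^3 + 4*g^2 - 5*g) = (g^2 - 14*g + 49)/(g*(g + 5))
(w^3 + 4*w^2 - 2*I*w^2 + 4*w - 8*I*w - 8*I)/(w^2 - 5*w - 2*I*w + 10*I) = (w^2 + 4*w + 4)/(w - 5)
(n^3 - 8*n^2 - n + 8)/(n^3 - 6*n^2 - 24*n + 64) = (n^2 - 1)/(n^2 + 2*n - 8)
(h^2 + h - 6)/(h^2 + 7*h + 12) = (h - 2)/(h + 4)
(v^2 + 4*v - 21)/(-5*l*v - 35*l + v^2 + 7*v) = (v - 3)/(-5*l + v)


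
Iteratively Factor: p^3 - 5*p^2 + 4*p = (p - 1)*(p^2 - 4*p) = (p - 4)*(p - 1)*(p)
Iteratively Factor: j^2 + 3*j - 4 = (j + 4)*(j - 1)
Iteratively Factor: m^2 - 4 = (m + 2)*(m - 2)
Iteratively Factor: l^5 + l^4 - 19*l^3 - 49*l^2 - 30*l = (l + 2)*(l^4 - l^3 - 17*l^2 - 15*l) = (l - 5)*(l + 2)*(l^3 + 4*l^2 + 3*l) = l*(l - 5)*(l + 2)*(l^2 + 4*l + 3) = l*(l - 5)*(l + 1)*(l + 2)*(l + 3)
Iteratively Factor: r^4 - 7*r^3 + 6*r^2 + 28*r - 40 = (r + 2)*(r^3 - 9*r^2 + 24*r - 20) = (r - 5)*(r + 2)*(r^2 - 4*r + 4) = (r - 5)*(r - 2)*(r + 2)*(r - 2)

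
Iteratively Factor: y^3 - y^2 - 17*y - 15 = (y - 5)*(y^2 + 4*y + 3) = (y - 5)*(y + 3)*(y + 1)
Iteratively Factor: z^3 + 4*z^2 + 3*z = (z)*(z^2 + 4*z + 3) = z*(z + 1)*(z + 3)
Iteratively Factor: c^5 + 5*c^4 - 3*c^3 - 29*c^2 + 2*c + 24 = (c + 4)*(c^4 + c^3 - 7*c^2 - c + 6) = (c - 1)*(c + 4)*(c^3 + 2*c^2 - 5*c - 6) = (c - 1)*(c + 1)*(c + 4)*(c^2 + c - 6) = (c - 2)*(c - 1)*(c + 1)*(c + 4)*(c + 3)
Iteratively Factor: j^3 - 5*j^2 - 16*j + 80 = (j - 4)*(j^2 - j - 20) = (j - 4)*(j + 4)*(j - 5)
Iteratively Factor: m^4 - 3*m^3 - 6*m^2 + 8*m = (m)*(m^3 - 3*m^2 - 6*m + 8) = m*(m + 2)*(m^2 - 5*m + 4) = m*(m - 4)*(m + 2)*(m - 1)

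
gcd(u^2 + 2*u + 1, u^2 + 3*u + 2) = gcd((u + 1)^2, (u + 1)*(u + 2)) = u + 1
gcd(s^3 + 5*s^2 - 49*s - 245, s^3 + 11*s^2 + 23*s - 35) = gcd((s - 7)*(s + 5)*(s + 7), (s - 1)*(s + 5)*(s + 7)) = s^2 + 12*s + 35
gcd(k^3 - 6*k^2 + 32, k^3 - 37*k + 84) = k - 4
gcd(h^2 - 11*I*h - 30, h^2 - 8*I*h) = 1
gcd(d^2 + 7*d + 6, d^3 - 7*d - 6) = d + 1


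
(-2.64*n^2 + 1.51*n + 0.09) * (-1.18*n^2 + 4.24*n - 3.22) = 3.1152*n^4 - 12.9754*n^3 + 14.797*n^2 - 4.4806*n - 0.2898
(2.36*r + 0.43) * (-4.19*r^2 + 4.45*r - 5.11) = -9.8884*r^3 + 8.7003*r^2 - 10.1461*r - 2.1973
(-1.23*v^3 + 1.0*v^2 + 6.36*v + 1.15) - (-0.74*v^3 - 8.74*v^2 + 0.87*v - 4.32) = -0.49*v^3 + 9.74*v^2 + 5.49*v + 5.47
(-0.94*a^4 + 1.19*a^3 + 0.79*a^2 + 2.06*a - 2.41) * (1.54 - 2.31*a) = 2.1714*a^5 - 4.1965*a^4 + 0.00769999999999982*a^3 - 3.542*a^2 + 8.7395*a - 3.7114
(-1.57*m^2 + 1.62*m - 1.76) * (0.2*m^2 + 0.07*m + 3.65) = -0.314*m^4 + 0.2141*m^3 - 5.9691*m^2 + 5.7898*m - 6.424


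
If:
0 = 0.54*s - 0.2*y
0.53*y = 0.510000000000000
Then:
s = 0.36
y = 0.96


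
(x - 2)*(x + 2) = x^2 - 4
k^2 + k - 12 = (k - 3)*(k + 4)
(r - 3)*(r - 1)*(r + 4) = r^3 - 13*r + 12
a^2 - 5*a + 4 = (a - 4)*(a - 1)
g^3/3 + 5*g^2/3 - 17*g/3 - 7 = (g/3 + 1/3)*(g - 3)*(g + 7)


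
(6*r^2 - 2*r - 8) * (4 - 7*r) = -42*r^3 + 38*r^2 + 48*r - 32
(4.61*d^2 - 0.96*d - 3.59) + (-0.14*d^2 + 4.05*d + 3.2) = 4.47*d^2 + 3.09*d - 0.39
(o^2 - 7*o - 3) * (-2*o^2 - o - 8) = -2*o^4 + 13*o^3 + 5*o^2 + 59*o + 24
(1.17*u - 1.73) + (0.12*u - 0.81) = 1.29*u - 2.54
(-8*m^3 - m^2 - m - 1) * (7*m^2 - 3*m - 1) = -56*m^5 + 17*m^4 + 4*m^3 - 3*m^2 + 4*m + 1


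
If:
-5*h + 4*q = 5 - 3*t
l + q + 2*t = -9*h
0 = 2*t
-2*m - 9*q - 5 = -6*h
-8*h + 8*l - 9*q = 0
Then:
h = -17/81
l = 73/81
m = -409/54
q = 80/81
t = 0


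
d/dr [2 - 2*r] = -2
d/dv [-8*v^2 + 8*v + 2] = 8 - 16*v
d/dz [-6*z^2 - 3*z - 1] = -12*z - 3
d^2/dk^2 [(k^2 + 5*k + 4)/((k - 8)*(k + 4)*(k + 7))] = 2*(k^3 + 3*k^2 + 165*k + 1)/(k^6 - 3*k^5 - 165*k^4 + 335*k^3 + 9240*k^2 - 9408*k - 175616)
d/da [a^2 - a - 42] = 2*a - 1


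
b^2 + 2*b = b*(b + 2)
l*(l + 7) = l^2 + 7*l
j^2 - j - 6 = (j - 3)*(j + 2)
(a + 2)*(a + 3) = a^2 + 5*a + 6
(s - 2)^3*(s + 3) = s^4 - 3*s^3 - 6*s^2 + 28*s - 24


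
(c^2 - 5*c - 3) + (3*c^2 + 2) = 4*c^2 - 5*c - 1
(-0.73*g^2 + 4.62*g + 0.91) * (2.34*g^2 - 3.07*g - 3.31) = -1.7082*g^4 + 13.0519*g^3 - 9.6377*g^2 - 18.0859*g - 3.0121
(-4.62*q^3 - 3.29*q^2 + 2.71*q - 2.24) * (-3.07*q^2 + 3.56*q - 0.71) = 14.1834*q^5 - 6.3469*q^4 - 16.7519*q^3 + 18.8603*q^2 - 9.8985*q + 1.5904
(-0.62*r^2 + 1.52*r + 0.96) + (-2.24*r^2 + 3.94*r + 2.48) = -2.86*r^2 + 5.46*r + 3.44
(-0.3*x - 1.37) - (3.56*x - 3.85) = 2.48 - 3.86*x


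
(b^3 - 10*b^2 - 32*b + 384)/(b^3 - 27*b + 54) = (b^2 - 16*b + 64)/(b^2 - 6*b + 9)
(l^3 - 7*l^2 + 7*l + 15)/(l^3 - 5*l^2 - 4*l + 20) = (l^2 - 2*l - 3)/(l^2 - 4)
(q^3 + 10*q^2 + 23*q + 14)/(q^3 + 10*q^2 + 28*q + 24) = (q^2 + 8*q + 7)/(q^2 + 8*q + 12)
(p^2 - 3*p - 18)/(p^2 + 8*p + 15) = (p - 6)/(p + 5)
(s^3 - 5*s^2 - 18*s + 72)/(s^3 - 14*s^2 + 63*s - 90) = (s + 4)/(s - 5)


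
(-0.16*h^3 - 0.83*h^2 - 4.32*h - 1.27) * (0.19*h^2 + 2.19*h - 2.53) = -0.0304*h^5 - 0.5081*h^4 - 2.2337*h^3 - 7.6022*h^2 + 8.1483*h + 3.2131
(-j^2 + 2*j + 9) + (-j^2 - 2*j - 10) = -2*j^2 - 1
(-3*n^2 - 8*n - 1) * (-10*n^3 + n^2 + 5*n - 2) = 30*n^5 + 77*n^4 - 13*n^3 - 35*n^2 + 11*n + 2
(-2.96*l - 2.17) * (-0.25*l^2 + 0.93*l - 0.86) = 0.74*l^3 - 2.2103*l^2 + 0.5275*l + 1.8662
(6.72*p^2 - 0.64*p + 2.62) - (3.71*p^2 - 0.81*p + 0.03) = 3.01*p^2 + 0.17*p + 2.59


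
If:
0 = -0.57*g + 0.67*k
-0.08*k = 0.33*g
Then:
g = 0.00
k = 0.00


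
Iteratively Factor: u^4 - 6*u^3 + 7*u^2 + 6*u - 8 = (u + 1)*(u^3 - 7*u^2 + 14*u - 8) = (u - 1)*(u + 1)*(u^2 - 6*u + 8) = (u - 2)*(u - 1)*(u + 1)*(u - 4)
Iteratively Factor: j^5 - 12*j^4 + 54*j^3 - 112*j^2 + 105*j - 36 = (j - 1)*(j^4 - 11*j^3 + 43*j^2 - 69*j + 36) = (j - 1)^2*(j^3 - 10*j^2 + 33*j - 36) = (j - 3)*(j - 1)^2*(j^2 - 7*j + 12) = (j - 4)*(j - 3)*(j - 1)^2*(j - 3)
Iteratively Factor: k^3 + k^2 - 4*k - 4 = (k + 2)*(k^2 - k - 2) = (k + 1)*(k + 2)*(k - 2)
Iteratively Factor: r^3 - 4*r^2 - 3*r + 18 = (r + 2)*(r^2 - 6*r + 9) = (r - 3)*(r + 2)*(r - 3)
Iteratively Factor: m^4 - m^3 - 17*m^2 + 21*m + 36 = (m - 3)*(m^3 + 2*m^2 - 11*m - 12) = (m - 3)^2*(m^2 + 5*m + 4) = (m - 3)^2*(m + 4)*(m + 1)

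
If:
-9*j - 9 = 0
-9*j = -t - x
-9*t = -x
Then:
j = -1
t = -9/10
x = -81/10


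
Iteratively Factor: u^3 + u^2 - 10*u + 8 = (u - 1)*(u^2 + 2*u - 8) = (u - 1)*(u + 4)*(u - 2)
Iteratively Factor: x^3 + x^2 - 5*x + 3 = (x - 1)*(x^2 + 2*x - 3) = (x - 1)*(x + 3)*(x - 1)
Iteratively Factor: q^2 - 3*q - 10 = (q + 2)*(q - 5)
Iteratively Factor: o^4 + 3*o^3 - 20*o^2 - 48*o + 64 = (o + 4)*(o^3 - o^2 - 16*o + 16) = (o + 4)^2*(o^2 - 5*o + 4) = (o - 4)*(o + 4)^2*(o - 1)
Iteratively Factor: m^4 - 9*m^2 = (m + 3)*(m^3 - 3*m^2) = (m - 3)*(m + 3)*(m^2) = m*(m - 3)*(m + 3)*(m)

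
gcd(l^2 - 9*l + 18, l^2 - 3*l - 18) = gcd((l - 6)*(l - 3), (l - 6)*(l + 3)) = l - 6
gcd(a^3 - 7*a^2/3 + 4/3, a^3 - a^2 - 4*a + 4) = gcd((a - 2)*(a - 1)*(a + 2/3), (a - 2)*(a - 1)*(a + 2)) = a^2 - 3*a + 2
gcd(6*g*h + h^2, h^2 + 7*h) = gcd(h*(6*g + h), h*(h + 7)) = h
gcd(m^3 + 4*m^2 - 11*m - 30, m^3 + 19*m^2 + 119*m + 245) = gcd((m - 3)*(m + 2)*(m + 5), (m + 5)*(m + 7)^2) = m + 5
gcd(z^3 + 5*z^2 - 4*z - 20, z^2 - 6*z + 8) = z - 2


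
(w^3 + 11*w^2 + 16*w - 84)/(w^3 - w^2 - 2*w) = (w^2 + 13*w + 42)/(w*(w + 1))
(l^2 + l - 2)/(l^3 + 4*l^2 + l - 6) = 1/(l + 3)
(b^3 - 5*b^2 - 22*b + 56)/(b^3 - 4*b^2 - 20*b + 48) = (b - 7)/(b - 6)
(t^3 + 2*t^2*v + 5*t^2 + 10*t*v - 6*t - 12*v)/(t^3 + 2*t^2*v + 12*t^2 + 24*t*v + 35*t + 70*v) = (t^2 + 5*t - 6)/(t^2 + 12*t + 35)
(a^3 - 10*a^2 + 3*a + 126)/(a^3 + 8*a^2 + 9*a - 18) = (a^2 - 13*a + 42)/(a^2 + 5*a - 6)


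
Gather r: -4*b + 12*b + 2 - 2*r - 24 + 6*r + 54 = 8*b + 4*r + 32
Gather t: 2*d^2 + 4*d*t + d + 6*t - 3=2*d^2 + d + t*(4*d + 6) - 3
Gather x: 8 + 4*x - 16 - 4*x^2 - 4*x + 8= -4*x^2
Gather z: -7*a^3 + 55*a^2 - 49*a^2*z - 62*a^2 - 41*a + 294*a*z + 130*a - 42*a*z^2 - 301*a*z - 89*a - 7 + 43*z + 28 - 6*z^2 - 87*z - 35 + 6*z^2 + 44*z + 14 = -7*a^3 - 7*a^2 - 42*a*z^2 + z*(-49*a^2 - 7*a)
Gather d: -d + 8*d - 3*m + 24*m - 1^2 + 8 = 7*d + 21*m + 7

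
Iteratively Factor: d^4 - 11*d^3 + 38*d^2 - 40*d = (d - 2)*(d^3 - 9*d^2 + 20*d) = (d - 5)*(d - 2)*(d^2 - 4*d) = (d - 5)*(d - 4)*(d - 2)*(d)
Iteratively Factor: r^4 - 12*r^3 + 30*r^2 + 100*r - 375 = (r + 3)*(r^3 - 15*r^2 + 75*r - 125) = (r - 5)*(r + 3)*(r^2 - 10*r + 25) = (r - 5)^2*(r + 3)*(r - 5)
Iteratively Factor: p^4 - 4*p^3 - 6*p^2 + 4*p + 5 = (p - 1)*(p^3 - 3*p^2 - 9*p - 5) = (p - 5)*(p - 1)*(p^2 + 2*p + 1) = (p - 5)*(p - 1)*(p + 1)*(p + 1)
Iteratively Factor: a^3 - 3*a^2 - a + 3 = (a - 1)*(a^2 - 2*a - 3) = (a - 3)*(a - 1)*(a + 1)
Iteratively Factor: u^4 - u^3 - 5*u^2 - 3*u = (u)*(u^3 - u^2 - 5*u - 3) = u*(u + 1)*(u^2 - 2*u - 3) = u*(u - 3)*(u + 1)*(u + 1)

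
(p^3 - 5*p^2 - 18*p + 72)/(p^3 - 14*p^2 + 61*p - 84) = (p^2 - 2*p - 24)/(p^2 - 11*p + 28)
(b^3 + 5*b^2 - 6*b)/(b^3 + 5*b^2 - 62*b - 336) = b*(b - 1)/(b^2 - b - 56)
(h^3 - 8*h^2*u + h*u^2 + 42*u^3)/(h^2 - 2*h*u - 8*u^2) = (-h^2 + 10*h*u - 21*u^2)/(-h + 4*u)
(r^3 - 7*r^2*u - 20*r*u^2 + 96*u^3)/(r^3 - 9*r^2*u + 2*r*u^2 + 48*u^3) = (r + 4*u)/(r + 2*u)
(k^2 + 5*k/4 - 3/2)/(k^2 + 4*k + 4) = (k - 3/4)/(k + 2)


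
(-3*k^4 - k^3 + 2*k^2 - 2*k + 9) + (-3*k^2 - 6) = -3*k^4 - k^3 - k^2 - 2*k + 3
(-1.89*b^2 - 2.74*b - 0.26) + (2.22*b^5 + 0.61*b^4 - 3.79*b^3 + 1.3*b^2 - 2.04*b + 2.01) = 2.22*b^5 + 0.61*b^4 - 3.79*b^3 - 0.59*b^2 - 4.78*b + 1.75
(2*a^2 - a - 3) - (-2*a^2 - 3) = 4*a^2 - a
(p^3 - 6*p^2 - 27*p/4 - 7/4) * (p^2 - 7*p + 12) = p^5 - 13*p^4 + 189*p^3/4 - 53*p^2/2 - 275*p/4 - 21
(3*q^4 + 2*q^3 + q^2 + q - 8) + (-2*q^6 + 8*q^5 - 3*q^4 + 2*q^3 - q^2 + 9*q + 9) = -2*q^6 + 8*q^5 + 4*q^3 + 10*q + 1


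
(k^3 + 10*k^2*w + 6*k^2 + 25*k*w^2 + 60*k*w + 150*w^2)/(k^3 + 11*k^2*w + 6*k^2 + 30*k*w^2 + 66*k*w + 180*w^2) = (k + 5*w)/(k + 6*w)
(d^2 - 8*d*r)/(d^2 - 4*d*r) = (d - 8*r)/(d - 4*r)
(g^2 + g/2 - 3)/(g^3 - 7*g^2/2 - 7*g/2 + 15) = (2*g - 3)/(2*g^2 - 11*g + 15)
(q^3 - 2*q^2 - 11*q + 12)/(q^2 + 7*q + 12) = (q^2 - 5*q + 4)/(q + 4)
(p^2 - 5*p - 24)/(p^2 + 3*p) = (p - 8)/p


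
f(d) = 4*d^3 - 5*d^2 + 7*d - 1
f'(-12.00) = 1855.00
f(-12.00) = -7717.00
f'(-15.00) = 2857.00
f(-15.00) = -14731.00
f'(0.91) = 7.84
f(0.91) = 4.24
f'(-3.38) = 177.89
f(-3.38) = -236.24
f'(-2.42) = 101.48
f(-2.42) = -103.91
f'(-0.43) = 13.52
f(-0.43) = -5.25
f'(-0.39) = 12.73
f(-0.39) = -4.73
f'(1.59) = 21.44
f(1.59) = 13.57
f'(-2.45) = 103.53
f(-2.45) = -106.99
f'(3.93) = 153.04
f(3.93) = 192.08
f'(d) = 12*d^2 - 10*d + 7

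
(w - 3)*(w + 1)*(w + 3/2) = w^3 - w^2/2 - 6*w - 9/2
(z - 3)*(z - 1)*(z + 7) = z^3 + 3*z^2 - 25*z + 21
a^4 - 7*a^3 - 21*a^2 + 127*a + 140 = (a - 7)*(a - 5)*(a + 1)*(a + 4)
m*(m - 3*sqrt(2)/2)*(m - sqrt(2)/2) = m^3 - 2*sqrt(2)*m^2 + 3*m/2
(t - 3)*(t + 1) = t^2 - 2*t - 3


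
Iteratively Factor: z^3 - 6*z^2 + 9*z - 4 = (z - 4)*(z^2 - 2*z + 1) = (z - 4)*(z - 1)*(z - 1)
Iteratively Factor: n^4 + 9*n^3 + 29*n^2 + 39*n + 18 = (n + 3)*(n^3 + 6*n^2 + 11*n + 6) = (n + 3)^2*(n^2 + 3*n + 2) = (n + 1)*(n + 3)^2*(n + 2)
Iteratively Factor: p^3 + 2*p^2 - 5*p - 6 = (p + 1)*(p^2 + p - 6) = (p - 2)*(p + 1)*(p + 3)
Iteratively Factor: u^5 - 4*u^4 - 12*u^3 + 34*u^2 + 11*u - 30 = (u + 1)*(u^4 - 5*u^3 - 7*u^2 + 41*u - 30) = (u - 2)*(u + 1)*(u^3 - 3*u^2 - 13*u + 15) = (u - 5)*(u - 2)*(u + 1)*(u^2 + 2*u - 3) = (u - 5)*(u - 2)*(u + 1)*(u + 3)*(u - 1)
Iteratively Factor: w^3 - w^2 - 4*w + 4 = (w + 2)*(w^2 - 3*w + 2) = (w - 1)*(w + 2)*(w - 2)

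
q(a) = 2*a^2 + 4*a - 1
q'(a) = 4*a + 4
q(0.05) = -0.80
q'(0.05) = 4.20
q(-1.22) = -2.90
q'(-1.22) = -0.88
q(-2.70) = 2.78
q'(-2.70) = -6.80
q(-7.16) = 72.89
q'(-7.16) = -24.64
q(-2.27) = 0.23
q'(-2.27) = -5.08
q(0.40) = 0.92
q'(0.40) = 5.60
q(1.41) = 8.62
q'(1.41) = 9.64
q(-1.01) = -3.00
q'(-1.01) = -0.04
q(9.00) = 197.00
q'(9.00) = 40.00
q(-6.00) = 47.00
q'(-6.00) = -20.00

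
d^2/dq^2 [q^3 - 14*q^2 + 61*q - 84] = 6*q - 28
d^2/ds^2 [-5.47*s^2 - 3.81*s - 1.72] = -10.9400000000000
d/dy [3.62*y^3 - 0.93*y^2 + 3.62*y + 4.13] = 10.86*y^2 - 1.86*y + 3.62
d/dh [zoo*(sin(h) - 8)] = zoo*cos(h)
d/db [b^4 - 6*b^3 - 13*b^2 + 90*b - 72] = 4*b^3 - 18*b^2 - 26*b + 90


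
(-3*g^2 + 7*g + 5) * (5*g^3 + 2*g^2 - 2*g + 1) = -15*g^5 + 29*g^4 + 45*g^3 - 7*g^2 - 3*g + 5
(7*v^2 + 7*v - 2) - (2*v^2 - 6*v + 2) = 5*v^2 + 13*v - 4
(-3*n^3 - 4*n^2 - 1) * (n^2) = -3*n^5 - 4*n^4 - n^2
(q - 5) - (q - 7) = 2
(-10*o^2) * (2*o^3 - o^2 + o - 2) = -20*o^5 + 10*o^4 - 10*o^3 + 20*o^2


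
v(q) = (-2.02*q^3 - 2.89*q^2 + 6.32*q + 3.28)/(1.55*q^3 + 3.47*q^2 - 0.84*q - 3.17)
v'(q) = (-6.06*q^2 - 5.78*q + 6.32)/(1.55*q^3 + 3.47*q^2 - 0.84*q - 3.17) + (-4.65*q^2 - 6.94*q + 0.84)*(-2.02*q^3 - 2.89*q^2 + 6.32*q + 3.28)/(1.55*q^3 + 3.47*q^2 - 0.84*q - 3.17)^2 = (-2.5299*q^4 - 16.1984*q^3 - 15.5446*q^2 - 4.4406*q - 17.2792)/(2.4025*q^6 + 10.757*q^5 + 9.4369*q^4 - 15.6566*q^3 - 21.2942*q^2 + 5.3256*q + 10.0489)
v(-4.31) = -1.42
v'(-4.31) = 0.04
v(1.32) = 0.36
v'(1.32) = -3.35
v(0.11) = -1.22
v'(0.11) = -1.74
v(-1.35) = -11.69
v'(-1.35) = -36.26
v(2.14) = -0.62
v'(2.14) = -0.45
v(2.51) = -0.75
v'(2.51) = -0.29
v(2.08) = -0.59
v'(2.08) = -0.50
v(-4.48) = -1.43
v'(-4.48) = 0.03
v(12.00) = -1.21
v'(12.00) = -0.01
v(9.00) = -1.18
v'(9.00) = -0.02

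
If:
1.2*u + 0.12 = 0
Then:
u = -0.10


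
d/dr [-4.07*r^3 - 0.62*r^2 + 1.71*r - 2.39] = -12.21*r^2 - 1.24*r + 1.71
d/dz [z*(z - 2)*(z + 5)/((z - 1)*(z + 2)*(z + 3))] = (z^4 + 22*z^3 + 25*z^2 - 36*z + 60)/(z^6 + 8*z^5 + 18*z^4 - 4*z^3 - 47*z^2 - 12*z + 36)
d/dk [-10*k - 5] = -10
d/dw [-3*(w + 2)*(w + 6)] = -6*w - 24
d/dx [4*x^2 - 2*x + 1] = 8*x - 2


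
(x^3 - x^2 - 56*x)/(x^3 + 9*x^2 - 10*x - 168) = x*(x - 8)/(x^2 + 2*x - 24)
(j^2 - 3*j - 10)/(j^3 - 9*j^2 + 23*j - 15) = (j + 2)/(j^2 - 4*j + 3)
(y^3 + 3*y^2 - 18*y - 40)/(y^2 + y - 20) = y + 2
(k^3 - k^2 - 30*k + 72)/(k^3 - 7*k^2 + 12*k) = (k + 6)/k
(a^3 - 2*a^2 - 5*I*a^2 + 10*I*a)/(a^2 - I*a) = (a^2 - 2*a - 5*I*a + 10*I)/(a - I)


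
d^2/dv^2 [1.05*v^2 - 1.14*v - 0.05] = 2.10000000000000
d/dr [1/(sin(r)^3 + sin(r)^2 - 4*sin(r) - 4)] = (-3*sin(r)^2 - 2*sin(r) + 4)*cos(r)/(sin(r)^3 + sin(r)^2 - 4*sin(r) - 4)^2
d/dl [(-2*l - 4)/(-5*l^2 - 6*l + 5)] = 2*(5*l^2 + 6*l - 2*(l + 2)*(5*l + 3) - 5)/(5*l^2 + 6*l - 5)^2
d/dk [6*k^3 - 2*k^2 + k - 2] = 18*k^2 - 4*k + 1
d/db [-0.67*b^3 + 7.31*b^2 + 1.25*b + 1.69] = -2.01*b^2 + 14.62*b + 1.25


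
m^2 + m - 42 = (m - 6)*(m + 7)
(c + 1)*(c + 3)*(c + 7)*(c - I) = c^4 + 11*c^3 - I*c^3 + 31*c^2 - 11*I*c^2 + 21*c - 31*I*c - 21*I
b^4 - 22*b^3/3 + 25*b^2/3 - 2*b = b*(b - 6)*(b - 1)*(b - 1/3)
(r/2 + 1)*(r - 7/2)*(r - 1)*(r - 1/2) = r^4/2 - 3*r^3/2 - 17*r^2/8 + 39*r/8 - 7/4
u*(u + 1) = u^2 + u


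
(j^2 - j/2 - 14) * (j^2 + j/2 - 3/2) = j^4 - 63*j^2/4 - 25*j/4 + 21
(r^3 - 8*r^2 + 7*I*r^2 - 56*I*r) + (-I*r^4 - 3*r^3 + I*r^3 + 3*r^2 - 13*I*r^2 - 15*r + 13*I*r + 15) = -I*r^4 - 2*r^3 + I*r^3 - 5*r^2 - 6*I*r^2 - 15*r - 43*I*r + 15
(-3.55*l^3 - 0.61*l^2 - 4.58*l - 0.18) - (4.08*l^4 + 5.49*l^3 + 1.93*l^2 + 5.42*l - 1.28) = -4.08*l^4 - 9.04*l^3 - 2.54*l^2 - 10.0*l + 1.1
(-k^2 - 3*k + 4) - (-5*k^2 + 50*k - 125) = 4*k^2 - 53*k + 129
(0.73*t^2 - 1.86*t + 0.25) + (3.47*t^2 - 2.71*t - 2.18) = 4.2*t^2 - 4.57*t - 1.93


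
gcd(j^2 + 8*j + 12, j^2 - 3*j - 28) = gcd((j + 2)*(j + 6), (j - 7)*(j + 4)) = 1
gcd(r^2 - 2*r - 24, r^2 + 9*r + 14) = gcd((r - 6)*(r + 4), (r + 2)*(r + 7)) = 1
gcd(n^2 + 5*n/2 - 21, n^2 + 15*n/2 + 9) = n + 6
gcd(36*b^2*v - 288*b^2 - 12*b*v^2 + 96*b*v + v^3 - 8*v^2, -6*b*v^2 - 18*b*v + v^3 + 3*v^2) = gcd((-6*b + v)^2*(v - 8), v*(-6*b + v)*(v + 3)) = -6*b + v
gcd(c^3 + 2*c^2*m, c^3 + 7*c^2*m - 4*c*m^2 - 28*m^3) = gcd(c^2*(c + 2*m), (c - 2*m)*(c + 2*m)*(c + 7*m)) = c + 2*m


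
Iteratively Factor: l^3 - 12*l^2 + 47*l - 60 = (l - 5)*(l^2 - 7*l + 12) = (l - 5)*(l - 3)*(l - 4)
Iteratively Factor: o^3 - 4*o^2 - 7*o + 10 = (o + 2)*(o^2 - 6*o + 5) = (o - 1)*(o + 2)*(o - 5)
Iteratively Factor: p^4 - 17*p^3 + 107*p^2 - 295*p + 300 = (p - 4)*(p^3 - 13*p^2 + 55*p - 75) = (p - 5)*(p - 4)*(p^2 - 8*p + 15) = (p - 5)*(p - 4)*(p - 3)*(p - 5)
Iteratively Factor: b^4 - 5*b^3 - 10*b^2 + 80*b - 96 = (b - 2)*(b^3 - 3*b^2 - 16*b + 48) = (b - 4)*(b - 2)*(b^2 + b - 12) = (b - 4)*(b - 3)*(b - 2)*(b + 4)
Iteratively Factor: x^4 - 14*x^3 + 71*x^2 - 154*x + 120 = (x - 5)*(x^3 - 9*x^2 + 26*x - 24) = (x - 5)*(x - 2)*(x^2 - 7*x + 12) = (x - 5)*(x - 3)*(x - 2)*(x - 4)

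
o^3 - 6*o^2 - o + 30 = (o - 5)*(o - 3)*(o + 2)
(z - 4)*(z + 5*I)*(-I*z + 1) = -I*z^3 + 6*z^2 + 4*I*z^2 - 24*z + 5*I*z - 20*I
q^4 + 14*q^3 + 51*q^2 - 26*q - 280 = (q - 2)*(q + 4)*(q + 5)*(q + 7)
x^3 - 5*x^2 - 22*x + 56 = (x - 7)*(x - 2)*(x + 4)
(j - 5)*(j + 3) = j^2 - 2*j - 15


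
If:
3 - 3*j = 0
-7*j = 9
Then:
No Solution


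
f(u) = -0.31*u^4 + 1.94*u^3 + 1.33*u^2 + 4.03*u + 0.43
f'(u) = -1.24*u^3 + 5.82*u^2 + 2.66*u + 4.03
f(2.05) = 25.52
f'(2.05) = 23.26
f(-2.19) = -29.52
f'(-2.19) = 39.14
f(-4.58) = -312.91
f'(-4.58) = 233.06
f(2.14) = 27.66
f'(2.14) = 24.22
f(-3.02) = -78.83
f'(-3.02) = 83.23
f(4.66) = 98.22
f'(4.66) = 17.33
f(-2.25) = -31.95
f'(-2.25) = 41.63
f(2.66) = 41.55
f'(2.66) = 28.95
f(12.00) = -2835.53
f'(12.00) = -1268.69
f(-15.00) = -22002.02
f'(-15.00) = 5458.63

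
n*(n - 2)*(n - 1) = n^3 - 3*n^2 + 2*n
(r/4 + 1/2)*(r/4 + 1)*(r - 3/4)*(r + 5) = r^4/16 + 41*r^3/64 + 119*r^2/64 + 23*r/32 - 15/8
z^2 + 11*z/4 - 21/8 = (z - 3/4)*(z + 7/2)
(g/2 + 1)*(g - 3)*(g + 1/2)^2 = g^4/2 - 27*g^2/8 - 25*g/8 - 3/4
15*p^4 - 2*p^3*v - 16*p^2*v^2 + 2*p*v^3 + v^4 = (-3*p + v)*(-p + v)*(p + v)*(5*p + v)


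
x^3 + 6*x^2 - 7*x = x*(x - 1)*(x + 7)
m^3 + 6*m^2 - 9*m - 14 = (m - 2)*(m + 1)*(m + 7)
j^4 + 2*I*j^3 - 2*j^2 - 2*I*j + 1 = (j - 1)*(j + 1)*(j + I)^2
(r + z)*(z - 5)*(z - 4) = r*z^2 - 9*r*z + 20*r + z^3 - 9*z^2 + 20*z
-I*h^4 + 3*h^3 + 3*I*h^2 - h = h*(h + I)^2*(-I*h + 1)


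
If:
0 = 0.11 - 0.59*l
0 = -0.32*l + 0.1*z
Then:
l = 0.19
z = 0.60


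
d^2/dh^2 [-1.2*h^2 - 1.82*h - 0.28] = -2.40000000000000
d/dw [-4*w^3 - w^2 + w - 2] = -12*w^2 - 2*w + 1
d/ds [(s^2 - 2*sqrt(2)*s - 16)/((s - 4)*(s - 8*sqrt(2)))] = (2*(s - 4)*(s - 8*sqrt(2))*(s - sqrt(2)) + (s - 4)*(-s^2 + 2*sqrt(2)*s + 16) + (s - 8*sqrt(2))*(-s^2 + 2*sqrt(2)*s + 16))/((s - 4)^2*(s - 8*sqrt(2))^2)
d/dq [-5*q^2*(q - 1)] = 5*q*(2 - 3*q)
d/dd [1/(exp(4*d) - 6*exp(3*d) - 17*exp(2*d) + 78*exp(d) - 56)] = (-4*exp(3*d) + 18*exp(2*d) + 34*exp(d) - 78)*exp(d)/(-exp(4*d) + 6*exp(3*d) + 17*exp(2*d) - 78*exp(d) + 56)^2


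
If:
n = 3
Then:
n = 3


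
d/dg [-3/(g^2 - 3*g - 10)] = 3*(2*g - 3)/(-g^2 + 3*g + 10)^2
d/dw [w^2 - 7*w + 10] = 2*w - 7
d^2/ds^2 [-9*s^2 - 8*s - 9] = -18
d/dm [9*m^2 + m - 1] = 18*m + 1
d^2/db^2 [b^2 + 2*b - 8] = 2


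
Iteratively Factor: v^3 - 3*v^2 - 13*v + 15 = (v - 5)*(v^2 + 2*v - 3) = (v - 5)*(v - 1)*(v + 3)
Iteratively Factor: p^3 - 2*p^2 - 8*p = (p)*(p^2 - 2*p - 8) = p*(p - 4)*(p + 2)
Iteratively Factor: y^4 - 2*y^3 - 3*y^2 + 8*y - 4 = (y - 2)*(y^3 - 3*y + 2) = (y - 2)*(y + 2)*(y^2 - 2*y + 1) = (y - 2)*(y - 1)*(y + 2)*(y - 1)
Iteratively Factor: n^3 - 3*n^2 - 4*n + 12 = (n - 2)*(n^2 - n - 6) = (n - 2)*(n + 2)*(n - 3)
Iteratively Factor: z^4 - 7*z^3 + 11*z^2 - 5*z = (z - 5)*(z^3 - 2*z^2 + z) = z*(z - 5)*(z^2 - 2*z + 1) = z*(z - 5)*(z - 1)*(z - 1)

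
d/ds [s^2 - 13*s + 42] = 2*s - 13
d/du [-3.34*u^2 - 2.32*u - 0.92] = -6.68*u - 2.32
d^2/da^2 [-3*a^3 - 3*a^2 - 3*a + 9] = -18*a - 6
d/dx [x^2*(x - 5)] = x*(3*x - 10)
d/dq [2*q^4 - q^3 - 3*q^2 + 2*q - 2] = 8*q^3 - 3*q^2 - 6*q + 2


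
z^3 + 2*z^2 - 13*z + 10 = (z - 2)*(z - 1)*(z + 5)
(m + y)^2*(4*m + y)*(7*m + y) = 28*m^4 + 67*m^3*y + 51*m^2*y^2 + 13*m*y^3 + y^4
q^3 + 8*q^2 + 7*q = q*(q + 1)*(q + 7)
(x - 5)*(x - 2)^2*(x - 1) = x^4 - 10*x^3 + 33*x^2 - 44*x + 20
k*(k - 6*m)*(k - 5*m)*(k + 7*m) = k^4 - 4*k^3*m - 47*k^2*m^2 + 210*k*m^3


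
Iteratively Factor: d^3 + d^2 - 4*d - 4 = (d - 2)*(d^2 + 3*d + 2) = (d - 2)*(d + 1)*(d + 2)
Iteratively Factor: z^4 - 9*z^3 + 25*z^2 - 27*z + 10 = (z - 1)*(z^3 - 8*z^2 + 17*z - 10) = (z - 2)*(z - 1)*(z^2 - 6*z + 5) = (z - 2)*(z - 1)^2*(z - 5)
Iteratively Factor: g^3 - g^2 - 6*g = (g - 3)*(g^2 + 2*g) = g*(g - 3)*(g + 2)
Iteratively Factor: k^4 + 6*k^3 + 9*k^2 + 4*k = (k + 1)*(k^3 + 5*k^2 + 4*k) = (k + 1)*(k + 4)*(k^2 + k) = k*(k + 1)*(k + 4)*(k + 1)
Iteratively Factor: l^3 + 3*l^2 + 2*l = (l + 1)*(l^2 + 2*l) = l*(l + 1)*(l + 2)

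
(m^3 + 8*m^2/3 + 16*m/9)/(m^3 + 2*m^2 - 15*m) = (9*m^2 + 24*m + 16)/(9*(m^2 + 2*m - 15))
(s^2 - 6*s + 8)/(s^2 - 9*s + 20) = (s - 2)/(s - 5)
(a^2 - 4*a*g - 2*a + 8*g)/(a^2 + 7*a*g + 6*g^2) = (a^2 - 4*a*g - 2*a + 8*g)/(a^2 + 7*a*g + 6*g^2)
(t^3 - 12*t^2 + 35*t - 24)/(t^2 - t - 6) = (t^2 - 9*t + 8)/(t + 2)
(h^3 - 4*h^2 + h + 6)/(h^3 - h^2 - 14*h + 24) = (h + 1)/(h + 4)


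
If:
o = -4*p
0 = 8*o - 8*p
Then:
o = 0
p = 0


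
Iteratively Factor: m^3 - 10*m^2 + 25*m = (m - 5)*(m^2 - 5*m) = m*(m - 5)*(m - 5)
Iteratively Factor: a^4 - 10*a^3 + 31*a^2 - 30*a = (a)*(a^3 - 10*a^2 + 31*a - 30) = a*(a - 3)*(a^2 - 7*a + 10) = a*(a - 3)*(a - 2)*(a - 5)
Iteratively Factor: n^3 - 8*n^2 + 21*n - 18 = (n - 2)*(n^2 - 6*n + 9) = (n - 3)*(n - 2)*(n - 3)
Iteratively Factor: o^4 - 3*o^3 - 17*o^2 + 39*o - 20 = (o - 1)*(o^3 - 2*o^2 - 19*o + 20) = (o - 1)*(o + 4)*(o^2 - 6*o + 5) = (o - 5)*(o - 1)*(o + 4)*(o - 1)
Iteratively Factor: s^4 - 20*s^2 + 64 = (s + 2)*(s^3 - 2*s^2 - 16*s + 32) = (s + 2)*(s + 4)*(s^2 - 6*s + 8) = (s - 2)*(s + 2)*(s + 4)*(s - 4)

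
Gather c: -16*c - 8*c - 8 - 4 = -24*c - 12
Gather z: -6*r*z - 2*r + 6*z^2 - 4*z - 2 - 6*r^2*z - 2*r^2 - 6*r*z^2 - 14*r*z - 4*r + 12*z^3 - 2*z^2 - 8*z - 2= -2*r^2 - 6*r + 12*z^3 + z^2*(4 - 6*r) + z*(-6*r^2 - 20*r - 12) - 4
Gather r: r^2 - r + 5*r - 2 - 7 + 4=r^2 + 4*r - 5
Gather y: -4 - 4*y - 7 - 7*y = -11*y - 11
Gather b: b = b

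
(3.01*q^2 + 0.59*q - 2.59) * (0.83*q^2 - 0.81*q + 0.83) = 2.4983*q^4 - 1.9484*q^3 - 0.1293*q^2 + 2.5876*q - 2.1497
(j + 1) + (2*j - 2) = 3*j - 1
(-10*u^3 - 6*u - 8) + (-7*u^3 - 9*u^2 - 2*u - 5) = -17*u^3 - 9*u^2 - 8*u - 13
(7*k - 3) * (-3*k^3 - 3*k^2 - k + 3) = -21*k^4 - 12*k^3 + 2*k^2 + 24*k - 9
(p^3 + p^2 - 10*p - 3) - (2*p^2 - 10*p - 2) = p^3 - p^2 - 1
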